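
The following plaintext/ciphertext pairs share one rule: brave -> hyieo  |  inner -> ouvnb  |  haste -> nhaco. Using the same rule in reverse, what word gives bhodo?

vague

In brave: b→h is +6, r→y is +7, a→i is +8, v→e is +9 — the shift increases by 1 each position. Each letter shifts forward by (position + 6), i.e. 6, 7, 8, … — the shift grows by one for each successive letter.
Undoing it on bhodo: b−6=v, h−7=a, o−8=g, d−9=u, o−10=e.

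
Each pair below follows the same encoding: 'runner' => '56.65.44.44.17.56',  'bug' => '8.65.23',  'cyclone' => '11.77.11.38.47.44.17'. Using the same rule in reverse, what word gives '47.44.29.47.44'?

r(#18)→56 and u(#21)→65: differences scale by 3, so n = 3·pos + 2. The formula is n = 3×(alphabet index, a=1) + 2.
Decoding 47.44.29.47.44: 47→(47−2)÷3=15=o, 44→(44−2)÷3=14=n, 29→(29−2)÷3=9=i, 47→(47−2)÷3=15=o, 44→(44−2)÷3=14=n.

onion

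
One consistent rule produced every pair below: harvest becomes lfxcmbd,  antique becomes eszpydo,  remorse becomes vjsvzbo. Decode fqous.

In harvest: h→l is +4, a→f is +5, r→x is +6, v→c is +7 — the shift increases by 1 each position. The shift increases by 1 at each position, starting from +4: 4, 5, 6, ….
Undoing it on fqous: f−4=b, q−5=l, o−6=i, u−7=n, s−8=k.

blink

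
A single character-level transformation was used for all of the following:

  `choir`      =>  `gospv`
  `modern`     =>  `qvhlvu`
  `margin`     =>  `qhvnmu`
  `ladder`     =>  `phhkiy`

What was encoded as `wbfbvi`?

suburb

Shifts by position in choir: pos 0: c→g (+4), pos 1: h→o (+7), pos 2: o→s (+4), pos 3: i→p (+7) — repeating every 2. The shifts repeat in a cycle of length 2: positions 0,1,… shift by +4, +7, then the pattern repeats.
Undoing it on wbfbvi: w−4=s, b−7=u, f−4=b, b−7=u, v−4=r, i−7=b.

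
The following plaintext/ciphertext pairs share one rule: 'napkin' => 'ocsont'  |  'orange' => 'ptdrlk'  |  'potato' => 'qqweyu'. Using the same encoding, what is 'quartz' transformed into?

The shift increases by 1 at each position, starting from +1: 1, 2, 3, ….
Applying it to quartz: q+1=r, u+2=w, a+3=d, r+4=v, t+5=y, z+6=f.

rwdvyf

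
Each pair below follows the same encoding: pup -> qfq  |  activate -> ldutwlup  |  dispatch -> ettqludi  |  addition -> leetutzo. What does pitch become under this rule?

The shift depends on letter class: consonant p→q is +1, but vowel u→f is +11. Two shifts are in play — +11 for a/e/i/o/u, +1 for every other letter.
Applying it to pitch: p(cons)+1=q, i(vowel)+11=t, t(cons)+1=u, c(cons)+1=d, h(cons)+1=i.

qtudi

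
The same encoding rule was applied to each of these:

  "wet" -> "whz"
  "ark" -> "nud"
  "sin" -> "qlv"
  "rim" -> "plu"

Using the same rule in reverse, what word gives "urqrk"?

honor

The output letters match the input read backwards, each shifted +3: wet reversed is tew. The word is reversed, then every letter is shifted forward by 3.
Reversing it on urqrk: shift back: u−3=r, r−3=o, q−3=n, r−3=o, k−3=h → ronoh; then reverse → honor.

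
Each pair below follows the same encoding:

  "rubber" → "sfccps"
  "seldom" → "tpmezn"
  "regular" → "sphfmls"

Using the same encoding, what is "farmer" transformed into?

Vowels shift forward by 11 and consonants shift forward by 1.
Applying it to farmer: f(cons)+1=g, a(vowel)+11=l, r(cons)+1=s, m(cons)+1=n, e(vowel)+11=p, r(cons)+1=s.

glsnps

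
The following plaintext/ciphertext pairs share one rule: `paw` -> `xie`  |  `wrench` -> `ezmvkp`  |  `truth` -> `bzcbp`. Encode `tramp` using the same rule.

Compare letters: p→x is +8, a→i is +8, w→e is +8 — a constant shift. This is a Caesar cipher with shift 8.
For tramp: t+8=b, r+8=z, a+8=i, m+8=u, p+8=x.

bziux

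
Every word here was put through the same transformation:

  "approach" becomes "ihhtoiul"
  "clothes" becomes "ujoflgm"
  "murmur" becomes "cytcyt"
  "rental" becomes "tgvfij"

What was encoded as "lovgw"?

a(0)→i(8) and p(15)→h(7) fit y≡19x+8 (mod 26); the inverse of 19 mod 26 is 11. Each letter's alphabet position (a=0..z=25) is mapped through 19·x+8 mod 26 — an affine cipher.
Decoding lovgw: l(11)→11·(11−8)≡7=h; o(14)→11·(14−8)≡14=o; v(21)→11·(21−8)≡13=n; g(6)→11·(6−8)≡4=e; w(22)→11·(22−8)≡24=y (all mod 26).

honey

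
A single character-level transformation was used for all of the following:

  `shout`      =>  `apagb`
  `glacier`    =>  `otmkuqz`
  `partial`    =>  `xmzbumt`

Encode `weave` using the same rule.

Vowels shift forward by 12 and consonants shift forward by 8.
For weave: w(cons)+8=e, e(vowel)+12=q, a(vowel)+12=m, v(cons)+8=d, e(vowel)+12=q.

eqmdq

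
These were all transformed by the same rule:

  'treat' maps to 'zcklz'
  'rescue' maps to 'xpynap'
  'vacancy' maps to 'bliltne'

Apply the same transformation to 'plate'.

vwgek

Shifts by position in treat: pos 0: t→z (+6), pos 1: r→c (+11), pos 2: e→k (+6), pos 3: a→l (+11) — repeating every 2. The shifts repeat in a cycle of length 2: positions 0,1,… shift by +6, +11, then the pattern repeats.
Applying it to plate: p+6=v, l+11=w, a+6=g, t+11=e, e+6=k.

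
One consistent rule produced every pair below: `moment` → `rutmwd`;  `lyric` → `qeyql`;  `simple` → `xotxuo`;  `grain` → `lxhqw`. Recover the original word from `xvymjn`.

In moment: m→r is +5, o→u is +6, m→t is +7, e→m is +8 — the shift increases by 1 each position. Letter i (0-indexed) is shifted by i+5, so successive shifts are 5, 6, 7, ….
Undoing it on xvymjn: x−5=s, v−6=p, y−7=r, m−8=e, j−9=a, n−10=d.

spread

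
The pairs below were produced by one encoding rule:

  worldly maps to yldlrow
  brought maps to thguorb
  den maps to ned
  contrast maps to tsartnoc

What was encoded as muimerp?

The output letters match the input read backwards: worldly reversed is yldlrow. The word is simply reversed.
Decoding muimerp: then reverse → premium.

premium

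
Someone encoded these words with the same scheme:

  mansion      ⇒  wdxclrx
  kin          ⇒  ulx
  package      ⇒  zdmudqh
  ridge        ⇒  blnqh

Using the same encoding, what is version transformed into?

fhbclrx

The shift depends on letter class: consonant m→w is +10, but vowel a→d is +3. Two shifts are in play — +3 for a/e/i/o/u, +10 for every other letter.
For version: v(cons)+10=f, e(vowel)+3=h, r(cons)+10=b, s(cons)+10=c, i(vowel)+3=l, o(vowel)+3=r, n(cons)+10=x.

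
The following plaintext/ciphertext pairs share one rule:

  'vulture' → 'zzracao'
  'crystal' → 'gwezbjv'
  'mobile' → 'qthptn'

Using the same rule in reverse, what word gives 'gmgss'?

chalk

The shift increases by 1 at each position, starting from +4: 4, 5, 6, ….
Undoing it on gmgss: g−4=c, m−5=h, g−6=a, s−7=l, s−8=k.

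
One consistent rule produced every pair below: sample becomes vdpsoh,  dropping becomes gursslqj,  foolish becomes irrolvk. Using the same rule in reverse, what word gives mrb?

Compare letters: s→v is +3, a→d is +3, m→p is +3 — a constant shift. Every letter moves 3 places later in the alphabet, wrapping around z→a.
Reversing it on mrb: m−3=j, r−3=o, b−3=y.

joy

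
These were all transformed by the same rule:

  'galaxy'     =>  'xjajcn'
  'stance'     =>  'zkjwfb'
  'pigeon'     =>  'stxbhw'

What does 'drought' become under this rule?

g(6)→x(23) and a(0)→j(9) fit y≡11x+9 (mod 26); the inverse of 11 mod 26 is 19. Treating letters as 0–25, the rule is x ↦ 11x + 9 (mod 26).
For drought: d(3)→11·3+9≡16=q; r(17)→11·17+9≡14=o; o(14)→11·14+9≡7=h; u(20)→11·20+9≡21=v; g(6)→11·6+9≡23=x; h(7)→11·7+9≡8=i; t(19)→11·19+9≡10=k (all mod 26).

qohvxik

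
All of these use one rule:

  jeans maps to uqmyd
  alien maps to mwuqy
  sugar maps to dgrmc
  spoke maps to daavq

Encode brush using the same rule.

The shift depends on letter class: consonant j→u is +11, but vowel e→q is +12. The rule splits by letter class: vowels +12, consonants +11.
For brush: b(cons)+11=m, r(cons)+11=c, u(vowel)+12=g, s(cons)+11=d, h(cons)+11=s.

mcgds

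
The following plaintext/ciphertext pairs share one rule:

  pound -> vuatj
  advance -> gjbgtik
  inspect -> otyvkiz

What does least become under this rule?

Compare letters: p→v is +6, o→u is +6, u→a is +6 — a constant shift. Every letter moves 6 places later in the alphabet, wrapping around z→a.
For least: l+6=r, e+6=k, a+6=g, s+6=y, t+6=z.

rkgyz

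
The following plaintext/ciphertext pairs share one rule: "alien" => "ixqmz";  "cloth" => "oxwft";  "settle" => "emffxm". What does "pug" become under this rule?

Two shifts are in play — +8 for a/e/i/o/u, +12 for every other letter.
On pug: p(cons)+12=b, u(vowel)+8=c, g(cons)+12=s.

bcs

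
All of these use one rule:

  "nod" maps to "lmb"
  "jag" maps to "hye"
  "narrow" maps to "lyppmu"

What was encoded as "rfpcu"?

threw

Every letter moves 24 places later in the alphabet, wrapping around z→a.
Reversing it on rfpcu: r−24=t, f−24=h, p−24=r, c−24=e, u−24=w.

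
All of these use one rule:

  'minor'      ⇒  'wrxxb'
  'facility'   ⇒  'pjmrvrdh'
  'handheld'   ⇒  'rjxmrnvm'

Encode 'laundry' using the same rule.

A repeating key of period 2 is used — shifts +10, +9 over and over.
On laundry: l+10=v, a+9=j, u+10=e, n+9=w, d+10=n, r+9=a, y+10=i.

vjewnai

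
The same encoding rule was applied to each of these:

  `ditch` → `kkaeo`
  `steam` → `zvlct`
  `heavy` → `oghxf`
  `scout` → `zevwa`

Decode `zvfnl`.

style

It's a Vigenère-style cipher with numeric key [7,2]: position i shifts by key[i mod 2].
Reversing it on zvfnl: z−7=s, v−2=t, f−7=y, n−2=l, l−7=e.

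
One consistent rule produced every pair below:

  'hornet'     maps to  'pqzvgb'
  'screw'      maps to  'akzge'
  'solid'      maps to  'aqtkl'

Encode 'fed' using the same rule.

The shift depends on letter class: consonant h→p is +8, but vowel o→q is +2. Vowels shift forward by 2 and consonants shift forward by 8.
On fed: f(cons)+8=n, e(vowel)+2=g, d(cons)+8=l.

ngl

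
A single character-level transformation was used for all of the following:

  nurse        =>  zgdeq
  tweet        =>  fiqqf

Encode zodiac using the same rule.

Compare letters: n→z is +12, u→g is +12, r→d is +12 — a constant shift. Every letter moves 12 places later in the alphabet, wrapping around z→a.
On zodiac: z+12=l, o+12=a, d+12=p, i+12=u, a+12=m, c+12=o.

lapumo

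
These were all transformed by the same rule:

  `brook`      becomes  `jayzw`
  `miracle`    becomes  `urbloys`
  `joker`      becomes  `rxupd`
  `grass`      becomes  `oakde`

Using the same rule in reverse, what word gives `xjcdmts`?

In brook: b→j is +8, r→a is +9, o→y is +10, o→z is +11 — the shift increases by 1 each position. The shift increases by 1 at each position, starting from +8: 8, 9, 10, ….
Decoding xjcdmts: x−8=p, j−9=a, c−10=s, d−11=s, m−12=a, t−13=g, s−14=e.

passage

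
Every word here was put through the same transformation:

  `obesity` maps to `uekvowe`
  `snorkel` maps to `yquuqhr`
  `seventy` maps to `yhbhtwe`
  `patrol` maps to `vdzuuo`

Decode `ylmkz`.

sight

Shifts by position in obesity: pos 0: o→u (+6), pos 1: b→e (+3), pos 2: e→k (+6), pos 3: s→v (+3) — repeating every 2. The shifts repeat in a cycle of length 2: positions 0,1,… shift by +6, +3, then the pattern repeats.
Undoing it on ylmkz: y−6=s, l−3=i, m−6=g, k−3=h, z−6=t.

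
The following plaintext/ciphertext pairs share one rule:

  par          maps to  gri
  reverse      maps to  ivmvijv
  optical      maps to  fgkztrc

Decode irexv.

Compare letters: p→g is +17, a→r is +17, r→i is +17 — a constant shift. Each letter is shifted forward by 17 in the alphabet (a Caesar shift of +17).
Undoing it on irexv: i−17=r, r−17=a, e−17=n, x−17=g, v−17=e.

range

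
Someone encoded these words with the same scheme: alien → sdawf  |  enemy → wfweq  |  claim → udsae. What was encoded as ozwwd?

This is a Caesar cipher with shift 18.
Undoing it on ozwwd: o−18=w, z−18=h, w−18=e, w−18=e, d−18=l.

wheel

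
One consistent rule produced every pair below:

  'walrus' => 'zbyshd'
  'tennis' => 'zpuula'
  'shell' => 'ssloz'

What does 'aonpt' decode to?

might

The output letters match the input read backwards, each shifted +7: walrus reversed is surlaw. The word is reversed, then every letter is shifted forward by 7.
Undoing it on aonpt: shift back: a−7=t, o−7=h, n−7=g, p−7=i, t−7=m → thgim; then reverse → might.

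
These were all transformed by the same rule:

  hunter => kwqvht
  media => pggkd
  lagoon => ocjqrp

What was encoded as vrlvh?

spite

Shifts by position in hunter: pos 0: h→k (+3), pos 1: u→w (+2), pos 2: n→q (+3), pos 3: t→v (+2) — repeating every 2. A repeating key of period 2 is used — shifts +3, +2 over and over.
Reversing it on vrlvh: v−3=s, r−2=p, l−3=i, v−2=t, h−3=e.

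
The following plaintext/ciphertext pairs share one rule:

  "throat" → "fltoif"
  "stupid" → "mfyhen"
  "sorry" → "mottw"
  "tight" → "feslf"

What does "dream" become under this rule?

t(19)→f(5) and h(7)→l(11) fit y≡19x+8 (mod 26); the inverse of 19 mod 26 is 11. Each letter's alphabet position (a=0..z=25) is mapped through 19·x+8 mod 26 — an affine cipher.
On dream: d(3)→19·3+8≡13=n; r(17)→19·17+8≡19=t; e(4)→19·4+8≡6=g; a(0)→19·0+8≡8=i; m(12)→19·12+8≡2=c (all mod 26).

ntgic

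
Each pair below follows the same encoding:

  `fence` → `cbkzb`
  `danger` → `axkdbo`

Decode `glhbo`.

joker

It's a constant shift of +23 (ROT23).
Reversing it on glhbo: g−23=j, l−23=o, h−23=k, b−23=e, o−23=r.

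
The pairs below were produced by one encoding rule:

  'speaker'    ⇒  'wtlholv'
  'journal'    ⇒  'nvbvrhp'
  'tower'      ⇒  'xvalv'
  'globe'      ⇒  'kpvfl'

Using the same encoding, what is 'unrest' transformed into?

The shift depends on letter class: consonant s→w is +4, but vowel e→l is +7. Two shifts are in play — +7 for a/e/i/o/u, +4 for every other letter.
On unrest: u(vowel)+7=b, n(cons)+4=r, r(cons)+4=v, e(vowel)+7=l, s(cons)+4=w, t(cons)+4=x.

brvlwx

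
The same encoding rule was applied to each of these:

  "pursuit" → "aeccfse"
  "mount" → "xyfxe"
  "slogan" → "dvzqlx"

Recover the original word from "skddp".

Shifts by position in pursuit: pos 0: p→a (+11), pos 1: u→e (+10), pos 2: r→c (+11), pos 3: s→c (+10) — repeating every 2. A repeating key of period 2 is used — shifts +11, +10 over and over.
Decoding skddp: s−11=h, k−10=a, d−11=s, d−10=t, p−11=e.

haste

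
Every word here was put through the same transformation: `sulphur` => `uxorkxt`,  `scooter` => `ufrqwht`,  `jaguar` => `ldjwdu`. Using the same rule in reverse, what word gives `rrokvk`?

Shifts by position in sulphur: pos 0: s→u (+2), pos 1: u→x (+3), pos 2: l→o (+3), pos 3: p→r (+2), pos 4: h→k (+3), pos 5: u→x (+3) — repeating every 3. A repeating key of period 3 is used — shifts +2, +3, +3 over and over.
Reversing it on rrokvk: r−2=p, r−3=o, o−3=l, k−2=i, v−3=s, k−3=h.

polish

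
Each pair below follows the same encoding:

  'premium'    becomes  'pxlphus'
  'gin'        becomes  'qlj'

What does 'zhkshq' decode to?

The word is reversed, then every letter is shifted forward by 3.
Decoding zhkshq: shift back: z−3=w, h−3=e, k−3=h, s−3=p, h−3=e, q−3=n → wehpen; then reverse → nephew.

nephew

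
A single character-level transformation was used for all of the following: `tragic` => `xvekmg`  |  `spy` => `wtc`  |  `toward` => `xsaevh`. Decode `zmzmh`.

vivid

Compare letters: t→x is +4, r→v is +4, a→e is +4 — a constant shift. Each letter is shifted forward by 4 in the alphabet (a Caesar shift of +4).
Reversing it on zmzmh: z−4=v, m−4=i, z−4=v, m−4=i, h−4=d.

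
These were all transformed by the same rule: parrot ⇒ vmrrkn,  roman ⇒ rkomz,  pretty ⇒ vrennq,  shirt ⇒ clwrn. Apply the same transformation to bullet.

p(15)→v(21) and a(0)→m(12) fit y≡11x+12 (mod 26); the inverse of 11 mod 26 is 19. Each letter's alphabet position (a=0..z=25) is mapped through 11·x+12 mod 26 — an affine cipher.
On bullet: b(1)→11·1+12≡23=x; u(20)→11·20+12≡24=y; l(11)→11·11+12≡3=d; l(11)→11·11+12≡3=d; e(4)→11·4+12≡4=e; t(19)→11·19+12≡13=n (all mod 26).

xydden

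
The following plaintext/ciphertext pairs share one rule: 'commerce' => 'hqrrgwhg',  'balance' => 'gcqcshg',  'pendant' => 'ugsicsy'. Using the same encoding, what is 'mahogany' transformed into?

rcmqlcsd

The shift depends on letter class: consonant c→h is +5, but vowel o→q is +2. Vowels shift forward by 2 and consonants shift forward by 5.
On mahogany: m(cons)+5=r, a(vowel)+2=c, h(cons)+5=m, o(vowel)+2=q, g(cons)+5=l, a(vowel)+2=c, n(cons)+5=s, y(cons)+5=d.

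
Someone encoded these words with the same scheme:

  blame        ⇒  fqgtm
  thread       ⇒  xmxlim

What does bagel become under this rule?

ffmlt

In blame: b→f is +4, l→q is +5, a→g is +6, m→t is +7 — the shift increases by 1 each position. Letter i (0-indexed) is shifted by i+4, so successive shifts are 4, 5, 6, ….
Applying it to bagel: b+4=f, a+5=f, g+6=m, e+7=l, l+8=t.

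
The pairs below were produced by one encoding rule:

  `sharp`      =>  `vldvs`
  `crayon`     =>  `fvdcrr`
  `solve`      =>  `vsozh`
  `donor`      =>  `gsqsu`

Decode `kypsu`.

humor

A repeating key of period 2 is used — shifts +3, +4 over and over.
Decoding kypsu: k−3=h, y−4=u, p−3=m, s−4=o, u−3=r.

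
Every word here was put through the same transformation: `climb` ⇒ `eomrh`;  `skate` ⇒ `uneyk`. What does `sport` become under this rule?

usswz

In climb: c→e is +2, l→o is +3, i→m is +4, m→r is +5 — the shift increases by 1 each position. The shift increases by 1 at each position, starting from +2: 2, 3, 4, ….
Applying it to sport: s+2=u, p+3=s, o+4=s, r+5=w, t+6=z.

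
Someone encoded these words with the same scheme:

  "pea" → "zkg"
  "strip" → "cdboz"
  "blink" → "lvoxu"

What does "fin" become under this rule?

pox

The shift depends on letter class: consonant p→z is +10, but vowel e→k is +6. Vowels shift forward by 6 and consonants shift forward by 10.
On fin: f(cons)+10=p, i(vowel)+6=o, n(cons)+10=x.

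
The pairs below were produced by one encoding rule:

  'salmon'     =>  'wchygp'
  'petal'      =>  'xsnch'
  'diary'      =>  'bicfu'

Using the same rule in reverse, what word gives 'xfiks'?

s(18)→w(22) and a(0)→c(2) fit y≡17x+2 (mod 26); the inverse of 17 mod 26 is 23. This is an affine cipher: with a=0,…,z=25, each position x becomes (17x+2) mod 26.
Decoding xfiks: x(23)→23·(23−2)≡15=p; f(5)→23·(5−2)≡17=r; i(8)→23·(8−2)≡8=i; k(10)→23·(10−2)≡2=c; s(18)→23·(18−2)≡4=e (all mod 26).

price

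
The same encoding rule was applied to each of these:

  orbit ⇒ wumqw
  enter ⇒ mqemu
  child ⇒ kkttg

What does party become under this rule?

Shifts by position in orbit: pos 0: o→w (+8), pos 1: r→u (+3), pos 2: b→m (+11), pos 3: i→q (+8), pos 4: t→w (+3) — repeating every 3. The shifts repeat in a cycle of length 3: positions 0,1,… shift by +8, +3, +11, then the pattern repeats.
For party: p+8=x, a+3=d, r+11=c, t+8=b, y+3=b.

xdcbb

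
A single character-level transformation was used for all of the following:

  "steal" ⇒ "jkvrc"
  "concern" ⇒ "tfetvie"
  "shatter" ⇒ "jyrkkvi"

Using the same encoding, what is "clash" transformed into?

tcrjy

Compare letters: s→j is +17, t→k is +17, e→v is +17 — a constant shift. This is a Caesar cipher with shift 17.
For clash: c+17=t, l+17=c, a+17=r, s+17=j, h+17=y.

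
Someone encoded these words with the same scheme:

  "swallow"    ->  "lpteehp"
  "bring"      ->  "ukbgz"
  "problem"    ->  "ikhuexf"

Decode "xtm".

eat

Compare letters: s→l is +19, w→p is +19, a→t is +19 — a constant shift. Each letter is shifted forward by 19 in the alphabet (a Caesar shift of +19).
Decoding xtm: x−19=e, t−19=a, m−19=t.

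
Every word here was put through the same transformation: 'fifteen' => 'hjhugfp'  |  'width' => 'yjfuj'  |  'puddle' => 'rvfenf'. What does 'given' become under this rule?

ijxfp

Shifts by position in fifteen: pos 0: f→h (+2), pos 1: i→j (+1), pos 2: f→h (+2), pos 3: t→u (+1) — repeating every 2. A repeating key of period 2 is used — shifts +2, +1 over and over.
For given: g+2=i, i+1=j, v+2=x, e+1=f, n+2=p.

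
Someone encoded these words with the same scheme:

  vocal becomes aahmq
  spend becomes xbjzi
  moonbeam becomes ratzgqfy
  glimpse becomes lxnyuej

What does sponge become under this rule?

Shifts by position in vocal: pos 0: v→a (+5), pos 1: o→a (+12), pos 2: c→h (+5), pos 3: a→m (+12) — repeating every 2. A repeating key of period 2 is used — shifts +5, +12 over and over.
Applying it to sponge: s+5=x, p+12=b, o+5=t, n+12=z, g+5=l, e+12=q.

xbtzlq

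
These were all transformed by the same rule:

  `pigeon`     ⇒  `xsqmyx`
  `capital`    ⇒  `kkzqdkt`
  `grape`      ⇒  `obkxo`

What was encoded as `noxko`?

fence

Shifts by position in pigeon: pos 0: p→x (+8), pos 1: i→s (+10), pos 2: g→q (+10), pos 3: e→m (+8), pos 4: o→y (+10), pos 5: n→x (+10) — repeating every 3. It's a Vigenère-style cipher with numeric key [8,10,10]: position i shifts by key[i mod 3].
Decoding noxko: n−8=f, o−10=e, x−10=n, k−8=c, o−10=e.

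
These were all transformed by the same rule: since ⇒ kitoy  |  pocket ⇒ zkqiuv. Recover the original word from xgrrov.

The output letters match the input read backwards, each shifted +6: since reversed is ecnis. Two steps: reverse the string, then apply a Caesar shift of +6.
Reversing it on xgrrov: shift back: x−6=r, g−6=a, r−6=l, r−6=l, o−6=i, v−6=p → rallip; then reverse → pillar.

pillar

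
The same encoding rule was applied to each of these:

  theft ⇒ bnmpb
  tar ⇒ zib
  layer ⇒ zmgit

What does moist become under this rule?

The word is reversed, then every letter is shifted forward by 8.
On moist: reverse → tsiom; then shift: t+8=b, s+8=a, i+8=q, o+8=w, m+8=u.

baqwu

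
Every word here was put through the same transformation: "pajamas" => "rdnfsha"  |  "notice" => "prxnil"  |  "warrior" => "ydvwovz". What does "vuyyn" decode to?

truth

Letter i (0-indexed) is shifted by i+2, so successive shifts are 2, 3, 4, ….
Reversing it on vuyyn: v−2=t, u−3=r, y−4=u, y−5=t, n−6=h.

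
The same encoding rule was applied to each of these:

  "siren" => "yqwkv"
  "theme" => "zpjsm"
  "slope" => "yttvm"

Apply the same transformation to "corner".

It's a Vigenère-style cipher with numeric key [6,8,5]: position i shifts by key[i mod 3].
Applying it to corner: c+6=i, o+8=w, r+5=w, n+6=t, e+8=m, r+5=w.

iwwtmw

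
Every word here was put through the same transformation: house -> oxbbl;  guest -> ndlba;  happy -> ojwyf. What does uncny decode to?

Shifts by position in house: pos 0: h→o (+7), pos 1: o→x (+9), pos 2: u→b (+7), pos 3: s→b (+9) — repeating every 2. The shifts repeat in a cycle of length 2: positions 0,1,… shift by +7, +9, then the pattern repeats.
Decoding uncny: u−7=n, n−9=e, c−7=v, n−9=e, y−7=r.

never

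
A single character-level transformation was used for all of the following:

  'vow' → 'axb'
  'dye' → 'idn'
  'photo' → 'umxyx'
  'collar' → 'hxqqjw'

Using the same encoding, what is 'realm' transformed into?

wnjqr

The shift depends on letter class: consonant v→a is +5, but vowel o→x is +9. The rule splits by letter class: vowels +9, consonants +5.
Applying it to realm: r(cons)+5=w, e(vowel)+9=n, a(vowel)+9=j, l(cons)+5=q, m(cons)+5=r.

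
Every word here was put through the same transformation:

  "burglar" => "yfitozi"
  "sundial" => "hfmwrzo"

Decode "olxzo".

Each pair mirrors across the alphabet (b↔y, u↔f, r↔i): positions sum to 25. Each letter is replaced by its mirror in the alphabet: a↔z, b↔y, c↔x, and so on (the Atbash cipher).
Undoing it on olxzo: o↔l, l↔o, x↔c, z↔a, o↔l.

local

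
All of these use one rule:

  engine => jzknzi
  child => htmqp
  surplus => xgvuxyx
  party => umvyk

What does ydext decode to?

Shifts by position in engine: pos 0: e→j (+5), pos 1: n→z (+12), pos 2: g→k (+4), pos 3: i→n (+5), pos 4: n→z (+12), pos 5: e→i (+4) — repeating every 3. It's a Vigenère-style cipher with numeric key [5,12,4]: position i shifts by key[i mod 3].
Reversing it on ydext: y−5=t, d−12=r, e−4=a, x−5=s, t−12=h.

trash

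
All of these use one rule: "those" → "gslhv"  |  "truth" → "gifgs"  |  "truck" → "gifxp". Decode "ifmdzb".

This is the alphabet-reversal cipher (Atbash): a becomes z, b becomes y, etc.
Undoing it on ifmdzb: i↔r, f↔u, m↔n, d↔w, z↔a, b↔y.

runway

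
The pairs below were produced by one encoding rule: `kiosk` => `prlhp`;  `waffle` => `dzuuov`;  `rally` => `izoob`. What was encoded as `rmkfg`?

Each pair mirrors across the alphabet (k↔p, i↔r, o↔l): positions sum to 25. This is the alphabet-reversal cipher (Atbash): a becomes z, b becomes y, etc.
Decoding rmkfg: r↔i, m↔n, k↔p, f↔u, g↔t.

input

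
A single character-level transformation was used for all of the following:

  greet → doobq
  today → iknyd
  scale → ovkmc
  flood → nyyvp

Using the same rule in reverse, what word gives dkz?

pat

The output letters match the input read backwards, each shifted +10: greet reversed is teerg. Two steps: reverse the string, then apply a Caesar shift of +10.
Reversing it on dkz: shift back: d−10=t, k−10=a, z−10=p → tap; then reverse → pat.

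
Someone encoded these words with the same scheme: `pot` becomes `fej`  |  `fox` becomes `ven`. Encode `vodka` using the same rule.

Compare letters: p→f is +16, o→e is +16, t→j is +16 — a constant shift. Each letter is shifted forward by 16 in the alphabet (a Caesar shift of +16).
On vodka: v+16=l, o+16=e, d+16=t, k+16=a, a+16=q.

letaq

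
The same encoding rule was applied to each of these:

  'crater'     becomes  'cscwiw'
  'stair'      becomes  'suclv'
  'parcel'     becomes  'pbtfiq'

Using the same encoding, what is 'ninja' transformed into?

njpme

In crater: c→c is +0, r→s is +1, a→c is +2, t→w is +3 — the shift increases by 1 each position. The shift increases by 1 at each position, starting from +0: 0, 1, 2, ….
On ninja: n+0=n, i+1=j, n+2=p, j+3=m, a+4=e.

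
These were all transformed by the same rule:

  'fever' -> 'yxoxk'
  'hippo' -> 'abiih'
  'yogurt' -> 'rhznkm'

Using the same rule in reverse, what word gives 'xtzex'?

eagle

Compare letters: f→y is +19, e→x is +19, v→o is +19 — a constant shift. It's a constant shift of +19 (ROT19).
Decoding xtzex: x−19=e, t−19=a, z−19=g, e−19=l, x−19=e.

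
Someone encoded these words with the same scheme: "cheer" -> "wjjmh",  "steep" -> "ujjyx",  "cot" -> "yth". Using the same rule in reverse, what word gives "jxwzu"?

The output letters match the input read backwards, each shifted +5: cheer reversed is reehc. Read the word backwards and shift each letter +5.
Undoing it on jxwzu: shift back: j−5=e, x−5=s, w−5=r, z−5=u, u−5=p → esrup; then reverse → purse.

purse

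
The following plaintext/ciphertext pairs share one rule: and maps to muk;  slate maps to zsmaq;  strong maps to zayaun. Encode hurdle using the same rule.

The shift depends on letter class: consonant n→u is +7, but vowel a→m is +12. Two shifts are in play — +12 for a/e/i/o/u, +7 for every other letter.
On hurdle: h(cons)+7=o, u(vowel)+12=g, r(cons)+7=y, d(cons)+7=k, l(cons)+7=s, e(vowel)+12=q.

ogyksq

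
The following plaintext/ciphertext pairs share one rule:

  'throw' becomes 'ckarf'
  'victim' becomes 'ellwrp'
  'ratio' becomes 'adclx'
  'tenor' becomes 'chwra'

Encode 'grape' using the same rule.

pujsn

Shifts by position in throw: pos 0: t→c (+9), pos 1: h→k (+3), pos 2: r→a (+9), pos 3: o→r (+3) — repeating every 2. It's a Vigenère-style cipher with numeric key [9,3]: position i shifts by key[i mod 2].
On grape: g+9=p, r+3=u, a+9=j, p+3=s, e+9=n.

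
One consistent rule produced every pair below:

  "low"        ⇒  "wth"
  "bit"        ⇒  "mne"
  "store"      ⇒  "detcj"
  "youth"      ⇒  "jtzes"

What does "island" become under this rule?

The shift depends on letter class: consonant l→w is +11, but vowel o→t is +5. Vowels shift forward by 5 and consonants shift forward by 11.
For island: i(vowel)+5=n, s(cons)+11=d, l(cons)+11=w, a(vowel)+5=f, n(cons)+11=y, d(cons)+11=o.

ndwfyo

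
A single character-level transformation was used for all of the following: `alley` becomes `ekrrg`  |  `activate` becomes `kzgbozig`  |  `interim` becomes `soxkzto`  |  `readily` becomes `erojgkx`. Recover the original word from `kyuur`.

The word is reversed, then every letter is shifted forward by 6.
Reversing it on kyuur: shift back: k−6=e, y−6=s, u−6=o, u−6=o, r−6=l → esool; then reverse → loose.

loose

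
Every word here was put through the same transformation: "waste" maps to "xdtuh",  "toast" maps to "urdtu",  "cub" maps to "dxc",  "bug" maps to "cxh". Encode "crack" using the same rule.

dsddl

The shift depends on letter class: consonant w→x is +1, but vowel a→d is +3. Two shifts are in play — +3 for a/e/i/o/u, +1 for every other letter.
For crack: c(cons)+1=d, r(cons)+1=s, a(vowel)+3=d, c(cons)+1=d, k(cons)+1=l.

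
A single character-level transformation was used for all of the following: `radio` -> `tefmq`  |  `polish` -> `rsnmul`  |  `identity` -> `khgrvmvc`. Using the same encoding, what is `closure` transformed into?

Shifts by position in radio: pos 0: r→t (+2), pos 1: a→e (+4), pos 2: d→f (+2), pos 3: i→m (+4) — repeating every 2. A repeating key of period 2 is used — shifts +2, +4 over and over.
For closure: c+2=e, l+4=p, o+2=q, s+4=w, u+2=w, r+4=v, e+2=g.

epqwwvg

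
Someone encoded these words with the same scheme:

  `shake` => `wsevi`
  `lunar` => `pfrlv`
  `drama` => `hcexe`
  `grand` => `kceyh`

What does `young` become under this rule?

czyyk

Shifts by position in shake: pos 0: s→w (+4), pos 1: h→s (+11), pos 2: a→e (+4), pos 3: k→v (+11) — repeating every 2. The shifts repeat in a cycle of length 2: positions 0,1,… shift by +4, +11, then the pattern repeats.
Applying it to young: y+4=c, o+11=z, u+4=y, n+11=y, g+4=k.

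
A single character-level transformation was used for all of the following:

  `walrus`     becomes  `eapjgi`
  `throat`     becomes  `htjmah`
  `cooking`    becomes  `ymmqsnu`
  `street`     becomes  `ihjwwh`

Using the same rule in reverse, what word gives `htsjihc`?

thirsty

w(22)→e(4) and a(0)→a(0) fit y≡25x+0 (mod 26); the inverse of 25 mod 26 is 25. Treating letters as 0–25, the rule is x ↦ 25x + 0 (mod 26).
Undoing it on htsjihc: h(7)→25·(7−0)≡19=t; t(19)→25·(19−0)≡7=h; s(18)→25·(18−0)≡8=i; j(9)→25·(9−0)≡17=r; i(8)→25·(8−0)≡18=s; h(7)→25·(7−0)≡19=t; c(2)→25·(2−0)≡24=y (all mod 26).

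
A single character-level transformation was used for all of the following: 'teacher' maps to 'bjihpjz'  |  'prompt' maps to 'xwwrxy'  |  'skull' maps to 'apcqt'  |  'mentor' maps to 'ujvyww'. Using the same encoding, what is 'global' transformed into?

Shifts by position in teacher: pos 0: t→b (+8), pos 1: e→j (+5), pos 2: a→i (+8), pos 3: c→h (+5) — repeating every 2. It's a Vigenère-style cipher with numeric key [8,5]: position i shifts by key[i mod 2].
On global: g+8=o, l+5=q, o+8=w, b+5=g, a+8=i, l+5=q.

oqwgiq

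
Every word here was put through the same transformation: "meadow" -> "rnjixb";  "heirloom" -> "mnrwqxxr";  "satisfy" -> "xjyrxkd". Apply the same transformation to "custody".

hdxyxid

The shift depends on letter class: consonant m→r is +5, but vowel e→n is +9. Vowels shift forward by 9 and consonants shift forward by 5.
Applying it to custody: c(cons)+5=h, u(vowel)+9=d, s(cons)+5=x, t(cons)+5=y, o(vowel)+9=x, d(cons)+5=i, y(cons)+5=d.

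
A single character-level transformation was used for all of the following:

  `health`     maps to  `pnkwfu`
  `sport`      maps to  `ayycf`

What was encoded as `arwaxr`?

simple

In health: h→p is +8, e→n is +9, a→k is +10, l→w is +11 — the shift increases by 1 each position. The shift increases by 1 at each position, starting from +8: 8, 9, 10, ….
Decoding arwaxr: a−8=s, r−9=i, w−10=m, a−11=p, x−12=l, r−13=e.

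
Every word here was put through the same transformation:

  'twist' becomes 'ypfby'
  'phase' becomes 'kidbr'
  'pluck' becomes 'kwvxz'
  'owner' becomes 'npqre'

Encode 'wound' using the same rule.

t(19)→y(24) and w(22)→p(15) fit y≡23x+3 (mod 26); the inverse of 23 mod 26 is 17. Each letter's alphabet position (a=0..z=25) is mapped through 23·x+3 mod 26 — an affine cipher.
On wound: w(22)→23·22+3≡15=p; o(14)→23·14+3≡13=n; u(20)→23·20+3≡21=v; n(13)→23·13+3≡16=q; d(3)→23·3+3≡20=u (all mod 26).

pnvqu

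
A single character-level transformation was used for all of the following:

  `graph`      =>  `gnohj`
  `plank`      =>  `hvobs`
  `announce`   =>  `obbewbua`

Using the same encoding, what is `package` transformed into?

g(6)→g(6) and r(17)→n(13) fit y≡3x+14 (mod 26); the inverse of 3 mod 26 is 9. Treating letters as 0–25, the rule is x ↦ 3x + 14 (mod 26).
For package: p(15)→3·15+14≡7=h; a(0)→3·0+14≡14=o; c(2)→3·2+14≡20=u; k(10)→3·10+14≡18=s; a(0)→3·0+14≡14=o; g(6)→3·6+14≡6=g; e(4)→3·4+14≡0=a (all mod 26).

housoga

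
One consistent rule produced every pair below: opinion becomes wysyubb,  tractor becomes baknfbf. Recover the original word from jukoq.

In opinion: o→w is +8, p→y is +9, i→s is +10, n→y is +11 — the shift increases by 1 each position. The shift increases by 1 at each position, starting from +8: 8, 9, 10, ….
Decoding jukoq: j−8=b, u−9=l, k−10=a, o−11=d, q−12=e.

blade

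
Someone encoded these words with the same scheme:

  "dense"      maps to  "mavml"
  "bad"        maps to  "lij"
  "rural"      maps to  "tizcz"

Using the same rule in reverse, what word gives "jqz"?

rib

The output letters match the input read backwards, each shifted +8: dense reversed is esned. Two steps: reverse the string, then apply a Caesar shift of +8.
Undoing it on jqz: shift back: j−8=b, q−8=i, z−8=r → bir; then reverse → rib.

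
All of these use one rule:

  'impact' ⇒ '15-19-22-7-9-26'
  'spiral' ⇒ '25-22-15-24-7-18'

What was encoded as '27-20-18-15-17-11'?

Letters become their 1-based position plus 6 (so a→7, b→8, …).
Decoding 27-20-18-15-17-11: 27→(27−6)÷1=21=u, 20→(20−6)÷1=14=n, 18→(18−6)÷1=12=l, 15→(15−6)÷1=9=i, 17→(17−6)÷1=11=k, 11→(11−6)÷1=5=e.

unlike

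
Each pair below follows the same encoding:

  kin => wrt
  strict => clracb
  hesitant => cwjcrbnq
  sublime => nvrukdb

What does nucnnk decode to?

The output letters match the input read backwards, each shifted +9: kin reversed is nik. The word is reversed, then every letter is shifted forward by 9.
Undoing it on nucnnk: shift back: n−9=e, u−9=l, c−9=t, n−9=e, n−9=e, k−9=b → elteeb; then reverse → beetle.

beetle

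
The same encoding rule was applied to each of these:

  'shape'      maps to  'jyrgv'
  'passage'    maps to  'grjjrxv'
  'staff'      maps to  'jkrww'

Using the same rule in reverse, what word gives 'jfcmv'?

solve

Compare letters: s→j is +17, h→y is +17, a→r is +17 — a constant shift. Every letter moves 17 places later in the alphabet, wrapping around z→a.
Undoing it on jfcmv: j−17=s, f−17=o, c−17=l, m−17=v, v−17=e.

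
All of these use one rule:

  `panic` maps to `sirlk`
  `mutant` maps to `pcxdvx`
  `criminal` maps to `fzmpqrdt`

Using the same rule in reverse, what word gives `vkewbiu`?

scatter

Shifts by position in panic: pos 0: p→s (+3), pos 1: a→i (+8), pos 2: n→r (+4), pos 3: i→l (+3), pos 4: c→k (+8) — repeating every 3. It's a Vigenère-style cipher with numeric key [3,8,4]: position i shifts by key[i mod 3].
Reversing it on vkewbiu: v−3=s, k−8=c, e−4=a, w−3=t, b−8=t, i−4=e, u−3=r.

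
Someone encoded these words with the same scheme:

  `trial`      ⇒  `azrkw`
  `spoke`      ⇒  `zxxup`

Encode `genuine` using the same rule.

nmwetzr

In trial: t→a is +7, r→z is +8, i→r is +9, a→k is +10 — the shift increases by 1 each position. The shift increases by 1 at each position, starting from +7: 7, 8, 9, ….
For genuine: g+7=n, e+8=m, n+9=w, u+10=e, i+11=t, n+12=z, e+13=r.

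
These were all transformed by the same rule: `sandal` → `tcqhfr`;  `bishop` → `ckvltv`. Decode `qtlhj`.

pride

In sandal: s→t is +1, a→c is +2, n→q is +3, d→h is +4 — the shift increases by 1 each position. The shift increases by 1 at each position, starting from +1: 1, 2, 3, ….
Undoing it on qtlhj: q−1=p, t−2=r, l−3=i, h−4=d, j−5=e.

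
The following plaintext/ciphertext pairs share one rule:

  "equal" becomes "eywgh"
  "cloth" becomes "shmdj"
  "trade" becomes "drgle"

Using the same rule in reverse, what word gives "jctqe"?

Each letter's alphabet position (a=0..z=25) is mapped through 19·x+6 mod 26 — an affine cipher.
Decoding jctqe: j(9)→11·(9−6)≡7=h; c(2)→11·(2−6)≡8=i; t(19)→11·(19−6)≡13=n; q(16)→11·(16−6)≡6=g; e(4)→11·(4−6)≡4=e (all mod 26).

hinge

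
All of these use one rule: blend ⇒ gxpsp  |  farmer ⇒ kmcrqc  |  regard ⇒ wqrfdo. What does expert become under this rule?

A repeating key of period 3 is used — shifts +5, +12, +11 over and over.
On expert: e+5=j, x+12=j, p+11=a, e+5=j, r+12=d, t+11=e.

jjajde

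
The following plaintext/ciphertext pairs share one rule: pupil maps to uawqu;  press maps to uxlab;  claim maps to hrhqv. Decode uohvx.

piano

In pupil: p→u is +5, u→a is +6, p→w is +7, i→q is +8 — the shift increases by 1 each position. Each letter shifts forward by (position + 5), i.e. 5, 6, 7, … — the shift grows by one for each successive letter.
Undoing it on uohvx: u−5=p, o−6=i, h−7=a, v−8=n, x−9=o.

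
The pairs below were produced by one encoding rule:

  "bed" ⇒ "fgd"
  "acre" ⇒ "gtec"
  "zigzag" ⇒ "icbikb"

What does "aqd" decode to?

boy

Two steps: reverse the string, then apply a Caesar shift of +2.
Reversing it on aqd: shift back: a−2=y, q−2=o, d−2=b → yob; then reverse → boy.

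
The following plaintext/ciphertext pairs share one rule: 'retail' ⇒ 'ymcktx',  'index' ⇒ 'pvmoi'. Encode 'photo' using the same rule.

Letter i (0-indexed) is shifted by i+7, so successive shifts are 7, 8, 9, ….
Applying it to photo: p+7=w, h+8=p, o+9=x, t+10=d, o+11=z.

wpxdz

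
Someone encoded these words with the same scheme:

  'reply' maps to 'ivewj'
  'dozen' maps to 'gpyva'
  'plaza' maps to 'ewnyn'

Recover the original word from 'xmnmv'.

state

r(17)→i(8) and e(4)→v(21) fit y≡15x+13 (mod 26); the inverse of 15 mod 26 is 7. This is an affine cipher: with a=0,…,z=25, each position x becomes (15x+13) mod 26.
Decoding xmnmv: x(23)→7·(23−13)≡18=s; m(12)→7·(12−13)≡19=t; n(13)→7·(13−13)≡0=a; m(12)→7·(12−13)≡19=t; v(21)→7·(21−13)≡4=e (all mod 26).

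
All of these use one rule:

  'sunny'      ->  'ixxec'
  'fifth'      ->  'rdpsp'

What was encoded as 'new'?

mud

The output letters match the input read backwards, each shifted +10: sunny reversed is ynnus. Read the word backwards and shift each letter +10.
Undoing it on new: shift back: n−10=d, e−10=u, w−10=m → dum; then reverse → mud.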